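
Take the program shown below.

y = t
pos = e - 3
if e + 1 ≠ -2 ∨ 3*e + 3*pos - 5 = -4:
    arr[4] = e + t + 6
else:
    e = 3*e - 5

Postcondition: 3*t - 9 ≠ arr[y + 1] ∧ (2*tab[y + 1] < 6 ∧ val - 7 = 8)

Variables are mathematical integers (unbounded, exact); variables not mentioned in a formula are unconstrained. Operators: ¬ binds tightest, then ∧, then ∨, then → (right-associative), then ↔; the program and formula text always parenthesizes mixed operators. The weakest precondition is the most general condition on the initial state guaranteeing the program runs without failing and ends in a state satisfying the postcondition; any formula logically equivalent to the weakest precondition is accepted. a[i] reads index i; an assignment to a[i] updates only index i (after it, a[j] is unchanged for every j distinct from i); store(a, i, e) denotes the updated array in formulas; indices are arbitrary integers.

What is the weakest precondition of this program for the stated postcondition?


Working backward. After the program, the postcondition 3*t - 9 ≠ arr[y + 1] ∧ (2*tab[y + 1] < 6 ∧ val - 7 = 8) must hold; in canonical form it is 3*t ≠ arr[y + 1] + 9 ∧ 2*tab[y + 1] < 6 ∧ val = 15.
Then branch requires 3*t ≠ store(arr, 4, e + t + 6)[y + 1] + 9 ∧ 2*tab[y + 1] < 6 ∧ val = 15; else branch requires 3*t ≠ arr[y + 1] + 9 ∧ 2*tab[y + 1] < 6 ∧ val = 15.
Before the if: ((e ≠ -3 ∨ 3*e + 3*pos = 1) → (3*t ≠ store(arr, 4, e + t + 6)[y + 1] + 9 ∧ 2*tab[y + 1] < 6 ∧ val = 15)) ∧ ((¬(e ≠ -3 ∨ 3*e + 3*pos = 1)) → (3*t ≠ arr[y + 1] + 9 ∧ 2*tab[y + 1] < 6 ∧ val = 15))
Before pos := e - 3: ((e ≠ -3 ∨ 6*e = 10) → (3*t ≠ store(arr, 4, e + t + 6)[y + 1] + 9 ∧ 2*tab[y + 1] < 6 ∧ val = 15)) ∧ ((¬(e ≠ -3 ∨ 6*e = 10)) → (3*t ≠ arr[y + 1] + 9 ∧ 2*tab[y + 1] < 6 ∧ val = 15))
Before y := t: ((e ≠ -3 ∨ 6*e = 10) → (3*t ≠ store(arr, 4, e + t + 6)[t + 1] + 9 ∧ 2*tab[t + 1] < 6 ∧ val = 15)) ∧ ((¬(e ≠ -3 ∨ 6*e = 10)) → (3*t ≠ arr[t + 1] + 9 ∧ 2*tab[t + 1] < 6 ∧ val = 15))
Answer: WP = ((e ≠ -3 ∨ 6*e = 10) → (3*t ≠ store(arr, 4, e + t + 6)[t + 1] + 9 ∧ 2*tab[t + 1] < 6 ∧ val = 15)) ∧ ((¬(e ≠ -3 ∨ 6*e = 10)) → (3*t ≠ arr[t + 1] + 9 ∧ 2*tab[t + 1] < 6 ∧ val = 15))


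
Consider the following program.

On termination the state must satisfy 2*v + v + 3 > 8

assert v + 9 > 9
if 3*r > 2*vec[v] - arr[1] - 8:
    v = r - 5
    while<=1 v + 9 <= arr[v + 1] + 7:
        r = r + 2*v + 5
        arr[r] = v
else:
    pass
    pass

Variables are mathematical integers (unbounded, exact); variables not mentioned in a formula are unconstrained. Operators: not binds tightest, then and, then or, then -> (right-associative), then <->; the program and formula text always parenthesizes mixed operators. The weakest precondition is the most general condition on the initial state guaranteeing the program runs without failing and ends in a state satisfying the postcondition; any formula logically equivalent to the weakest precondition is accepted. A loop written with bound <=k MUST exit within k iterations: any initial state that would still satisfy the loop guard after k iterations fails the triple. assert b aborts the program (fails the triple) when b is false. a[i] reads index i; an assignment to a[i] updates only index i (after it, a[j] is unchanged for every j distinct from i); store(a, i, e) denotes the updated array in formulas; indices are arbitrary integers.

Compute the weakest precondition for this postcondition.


Working backward. After the program, the postcondition 2*v + v + 3 > 8 must hold; in canonical form it is 3*v > 5.
Then branch requires (r <= arr[r - 4] + 3 -> ((not (r <= store(arr, 3*r - 5, r - 5)[r - 4] + 3)) and 3*r > 20)) and ((not (r <= arr[r - 4] + 3)) -> 3*r > 20); else branch requires 3*v > 5.
Before the if: (arr[1] + 3*r > 2*vec[v] - 8 -> ((r <= arr[r - 4] + 3 -> ((not (r <= store(arr, 3*r - 5, r - 5)[r - 4] + 3)) and 3*r > 20)) and ((not (r <= arr[r - 4] + 3)) -> 3*r > 20))) and ((not (arr[1] + 3*r > 2*vec[v] - 8)) -> 3*v > 5)
Before assert v + 9 > 9: v > 0 and (arr[1] + 3*r > 2*vec[v] - 8 -> ((r <= arr[r - 4] + 3 -> ((not (r <= store(arr, 3*r - 5, r - 5)[r - 4] + 3)) and 3*r > 20)) and ((not (r <= arr[r - 4] + 3)) -> 3*r > 20))) and ((not (arr[1] + 3*r > 2*vec[v] - 8)) -> 3*v > 5)
Answer: WP = v > 0 and (arr[1] + 3*r > 2*vec[v] - 8 -> ((r <= arr[r - 4] + 3 -> ((not (r <= store(arr, 3*r - 5, r - 5)[r - 4] + 3)) and 3*r > 20)) and ((not (r <= arr[r - 4] + 3)) -> 3*r > 20))) and ((not (arr[1] + 3*r > 2*vec[v] - 8)) -> 3*v > 5)


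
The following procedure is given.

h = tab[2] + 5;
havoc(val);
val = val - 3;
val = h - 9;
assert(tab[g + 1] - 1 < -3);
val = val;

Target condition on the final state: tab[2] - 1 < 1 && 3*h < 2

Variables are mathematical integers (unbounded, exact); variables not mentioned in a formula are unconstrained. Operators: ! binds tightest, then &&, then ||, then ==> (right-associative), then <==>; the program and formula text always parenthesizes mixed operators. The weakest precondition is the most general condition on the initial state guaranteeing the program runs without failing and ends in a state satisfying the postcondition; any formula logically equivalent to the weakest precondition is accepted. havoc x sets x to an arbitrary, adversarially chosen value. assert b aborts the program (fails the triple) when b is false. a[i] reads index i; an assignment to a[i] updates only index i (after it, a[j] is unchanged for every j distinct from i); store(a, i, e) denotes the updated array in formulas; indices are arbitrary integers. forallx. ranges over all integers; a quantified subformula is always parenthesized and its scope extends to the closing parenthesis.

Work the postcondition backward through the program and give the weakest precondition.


Working backward. After the program, the postcondition tab[2] - 1 < 1 && 3*h < 2 must hold; in canonical form it is tab[2] < 2 && 3*h < 2.
Before val := val: tab[2] < 2 && 3*h < 2
Before assert tab[g + 1] - 1 < -3: tab[g + 1] < -2 && tab[2] < 2 && 3*h < 2
Before val := h - 9: tab[g + 1] < -2 && tab[2] < 2 && 3*h < 2
Before val := val - 3: tab[g + 1] < -2 && tab[2] < 2 && 3*h < 2
Before havoc val: tab[g + 1] < -2 && tab[2] < 2 && 3*h < 2
Before h := tab[2] + 5: tab[g + 1] < -2 && tab[2] < 2 && 3*tab[2] < -13
Answer: WP = tab[g + 1] < -2 && tab[2] < 2 && 3*tab[2] < -13


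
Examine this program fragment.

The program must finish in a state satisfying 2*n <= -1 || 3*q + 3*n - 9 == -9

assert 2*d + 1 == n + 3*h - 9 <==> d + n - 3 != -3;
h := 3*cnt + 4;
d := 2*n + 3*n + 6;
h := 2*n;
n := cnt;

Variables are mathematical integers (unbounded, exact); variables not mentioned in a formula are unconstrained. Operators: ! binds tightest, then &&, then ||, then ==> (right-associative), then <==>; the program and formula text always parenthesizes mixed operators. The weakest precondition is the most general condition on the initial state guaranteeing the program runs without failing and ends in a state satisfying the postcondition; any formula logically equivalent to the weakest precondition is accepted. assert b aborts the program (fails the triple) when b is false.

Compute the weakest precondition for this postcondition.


Working backward. After the program, the postcondition 2*n <= -1 || 3*q + 3*n - 9 == -9 must hold; in canonical form it is 2*n <= -1 || 3*n + 3*q == 0.
Before n := cnt: 2*cnt <= -1 || 3*cnt + 3*q == 0
Before h := 2*n: 2*cnt <= -1 || 3*cnt + 3*q == 0
Before d := 2*n + 3*n + 6: 2*cnt <= -1 || 3*cnt + 3*q == 0
Before h := 3*cnt + 4: 2*cnt <= -1 || 3*cnt + 3*q == 0
Before assert 2*d + 1 == n + 3*h - 9 <==> d + n - 3 != -3: (2*d == 3*h + n - 10 <==> d + n != 0) && (2*cnt <= -1 || 3*cnt + 3*q == 0)
Answer: WP = (2*d == 3*h + n - 10 <==> d + n != 0) && (2*cnt <= -1 || 3*cnt + 3*q == 0)


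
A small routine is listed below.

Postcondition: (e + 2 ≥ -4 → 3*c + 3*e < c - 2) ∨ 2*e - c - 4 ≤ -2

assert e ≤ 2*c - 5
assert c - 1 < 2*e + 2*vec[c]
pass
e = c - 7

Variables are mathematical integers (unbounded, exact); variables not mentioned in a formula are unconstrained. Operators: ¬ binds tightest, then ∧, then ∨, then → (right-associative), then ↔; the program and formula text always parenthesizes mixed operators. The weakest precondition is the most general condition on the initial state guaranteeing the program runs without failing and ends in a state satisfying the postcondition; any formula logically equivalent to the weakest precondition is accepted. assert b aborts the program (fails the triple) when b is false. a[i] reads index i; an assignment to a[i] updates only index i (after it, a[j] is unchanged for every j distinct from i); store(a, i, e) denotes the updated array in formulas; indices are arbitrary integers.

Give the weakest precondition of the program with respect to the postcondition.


Working backward. After the program, the postcondition (e + 2 ≥ -4 → 3*c + 3*e < c - 2) ∨ 2*e - c - 4 ≤ -2 must hold; in canonical form it is (e ≥ -6 → 2*c + 3*e < -2) ∨ 2*e ≤ c + 2.
Before e := c - 7: (c ≥ 1 → 5*c < 19) ∨ c ≤ 16
Before skip: (c ≥ 1 → 5*c < 19) ∨ c ≤ 16
Before assert c - 1 < 2*e + 2*vec[c]: c < 2*vec[c] + 2*e + 1 ∧ ((c ≥ 1 → 5*c < 19) ∨ c ≤ 16)
Before assert e ≤ 2*c - 5: e ≤ 2*c - 5 ∧ c < 2*vec[c] + 2*e + 1 ∧ ((c ≥ 1 → 5*c < 19) ∨ c ≤ 16)
Answer: WP = e ≤ 2*c - 5 ∧ c < 2*vec[c] + 2*e + 1 ∧ ((c ≥ 1 → 5*c < 19) ∨ c ≤ 16)


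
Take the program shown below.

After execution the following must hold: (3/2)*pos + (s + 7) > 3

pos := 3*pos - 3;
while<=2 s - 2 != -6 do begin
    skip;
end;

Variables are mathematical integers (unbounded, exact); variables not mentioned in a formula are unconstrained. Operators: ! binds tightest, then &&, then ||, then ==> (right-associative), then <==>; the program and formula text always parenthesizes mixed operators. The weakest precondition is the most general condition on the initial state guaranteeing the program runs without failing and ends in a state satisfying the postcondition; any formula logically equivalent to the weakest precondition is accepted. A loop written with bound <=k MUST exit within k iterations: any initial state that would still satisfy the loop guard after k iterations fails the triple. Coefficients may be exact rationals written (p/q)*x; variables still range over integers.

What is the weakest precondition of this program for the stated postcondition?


Working backward. After the program, the postcondition (3/2)*pos + (s + 7) > 3 must hold; in canonical form it is (3/2)*pos + s > -4.
Before the loop (bound <=2), unroll the exhaustion recursion (WP_0 = exit-now case; WP_j = one more guarded iteration, up to j = 2):
  WP_0: (!(s != -4)) && (3/2)*pos + s > -4
  WP_1: (s != -4 ==> ((!(s != -4)) && (3/2)*pos + s > -4)) && ((!(s != -4)) ==> (3/2)*pos + s > -4)
  WP_2: (s != -4 ==> ((s != -4 ==> ((!(s != -4)) && (3/2)*pos + s > -4)) && ((!(s != -4)) ==> (3/2)*pos + s > -4))) && ((!(s != -4)) ==> (3/2)*pos + s > -4)
So before the loop: (s != -4 ==> ((s != -4 ==> ((!(s != -4)) && (3/2)*pos + s > -4)) && ((!(s != -4)) ==> (3/2)*pos + s > -4))) && ((!(s != -4)) ==> (3/2)*pos + s > -4)
Before pos := 3*pos - 3: (s != -4 ==> ((s != -4 ==> ((!(s != -4)) && (9/2)*pos + s > 1/2)) && ((!(s != -4)) ==> (9/2)*pos + s > 1/2))) && ((!(s != -4)) ==> (9/2)*pos + s > 1/2)
Answer: WP = (s != -4 ==> ((s != -4 ==> ((!(s != -4)) && (9/2)*pos + s > 1/2)) && ((!(s != -4)) ==> (9/2)*pos + s > 1/2))) && ((!(s != -4)) ==> (9/2)*pos + s > 1/2)


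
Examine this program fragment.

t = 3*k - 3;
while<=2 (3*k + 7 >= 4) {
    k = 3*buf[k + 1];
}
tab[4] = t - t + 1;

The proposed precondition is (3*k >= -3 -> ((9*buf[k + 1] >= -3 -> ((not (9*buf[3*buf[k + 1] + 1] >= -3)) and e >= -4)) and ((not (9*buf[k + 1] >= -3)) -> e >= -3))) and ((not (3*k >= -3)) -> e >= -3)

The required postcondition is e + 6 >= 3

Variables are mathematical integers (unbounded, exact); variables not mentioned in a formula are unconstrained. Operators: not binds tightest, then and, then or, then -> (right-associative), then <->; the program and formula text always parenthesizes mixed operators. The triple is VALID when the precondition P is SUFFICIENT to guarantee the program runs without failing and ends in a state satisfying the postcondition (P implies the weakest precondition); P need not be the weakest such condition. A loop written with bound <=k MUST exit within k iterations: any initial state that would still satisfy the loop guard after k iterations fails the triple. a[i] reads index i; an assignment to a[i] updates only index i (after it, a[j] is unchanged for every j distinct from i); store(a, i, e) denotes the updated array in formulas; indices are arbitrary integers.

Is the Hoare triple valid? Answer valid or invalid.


Working backward. After the program, the postcondition e + 6 >= 3 must hold; in canonical form it is e >= -3.
Before tab[4] := t - t + 1: e >= -3
Before the loop (bound <=2), unroll the exhaustion recursion (WP_0 = exit-now case; WP_j = one more guarded iteration, up to j = 2):
  WP_0: (not (3*k >= -3)) and e >= -3
  WP_1: (3*k >= -3 -> ((not (9*buf[k + 1] >= -3)) and e >= -3)) and ((not (3*k >= -3)) -> e >= -3)
  WP_2: (3*k >= -3 -> ((9*buf[k + 1] >= -3 -> ((not (9*buf[3*buf[k + 1] + 1] >= -3)) and e >= -3)) and ((not (9*buf[k + 1] >= -3)) -> e >= -3))) and ((not (3*k >= -3)) -> e >= -3)
So before the loop: (3*k >= -3 -> ((9*buf[k + 1] >= -3 -> ((not (9*buf[3*buf[k + 1] + 1] >= -3)) and e >= -3)) and ((not (9*buf[k + 1] >= -3)) -> e >= -3))) and ((not (3*k >= -3)) -> e >= -3)
Before t := 3*k - 3: (3*k >= -3 -> ((9*buf[k + 1] >= -3 -> ((not (9*buf[3*buf[k + 1] + 1] >= -3)) and e >= -3)) and ((not (9*buf[k + 1] >= -3)) -> e >= -3))) and ((not (3*k >= -3)) -> e >= -3)
The weakest precondition is (3*k >= -3 -> ((9*buf[k + 1] >= -3 -> ((not (9*buf[3*buf[k + 1] + 1] >= -3)) and e >= -3)) and ((not (9*buf[k + 1] >= -3)) -> e >= -3))) and ((not (3*k >= -3)) -> e >= -3).
Check whether (3*k >= -3 -> ((9*buf[k + 1] >= -3 -> ((not (9*buf[3*buf[k + 1] + 1] >= -3)) and e >= -4)) and ((not (9*buf[k + 1] >= -3)) -> e >= -3))) and ((not (3*k >= -3)) -> e >= -3) implies it.
Countermodel: at the initial state buf = {[1] = 17422, [52267] = -1, elsewhere -1}, e = -4, k = 0, the precondition holds but the weakest precondition fails.
Answer: invalid


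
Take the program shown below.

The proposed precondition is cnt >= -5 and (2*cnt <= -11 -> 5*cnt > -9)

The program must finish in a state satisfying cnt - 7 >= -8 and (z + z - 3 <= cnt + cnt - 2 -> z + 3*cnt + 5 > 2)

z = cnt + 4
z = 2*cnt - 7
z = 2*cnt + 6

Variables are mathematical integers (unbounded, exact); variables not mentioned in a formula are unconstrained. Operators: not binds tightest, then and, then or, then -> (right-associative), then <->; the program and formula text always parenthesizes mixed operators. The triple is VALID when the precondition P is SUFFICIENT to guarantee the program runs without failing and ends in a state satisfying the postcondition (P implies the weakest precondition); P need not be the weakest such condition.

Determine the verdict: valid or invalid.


Working backward. After the program, the postcondition cnt - 7 >= -8 and (z + z - 3 <= cnt + cnt - 2 -> z + 3*cnt + 5 > 2) must hold; in canonical form it is cnt >= -1 and (2*z <= 2*cnt + 1 -> 3*cnt + z > -3).
Before z := 2*cnt + 6: cnt >= -1 and (2*cnt <= -11 -> 5*cnt > -9)
Before z := 2*cnt - 7: cnt >= -1 and (2*cnt <= -11 -> 5*cnt > -9)
Before z := cnt + 4: cnt >= -1 and (2*cnt <= -11 -> 5*cnt > -9)
The weakest precondition is cnt >= -1 and (2*cnt <= -11 -> 5*cnt > -9).
Check whether cnt >= -5 and (2*cnt <= -11 -> 5*cnt > -9) implies it.
Countermodel: at the initial state cnt = -5, the precondition holds but the weakest precondition fails.
Answer: invalid


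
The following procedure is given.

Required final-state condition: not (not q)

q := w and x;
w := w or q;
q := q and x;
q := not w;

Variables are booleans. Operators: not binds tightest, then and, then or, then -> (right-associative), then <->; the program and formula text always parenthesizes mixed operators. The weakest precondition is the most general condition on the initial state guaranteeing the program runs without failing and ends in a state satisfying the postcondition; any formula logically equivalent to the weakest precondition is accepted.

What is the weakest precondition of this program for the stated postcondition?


Working backward. After the program, the postcondition not (not q) must hold; in canonical form it is q.
Before q := not w: not w
Before q := q and x: not w
Before w := w or q: not (w or q)
Before q := w and x: not (w or (w and x))
Answer: WP = not (w or (w and x))


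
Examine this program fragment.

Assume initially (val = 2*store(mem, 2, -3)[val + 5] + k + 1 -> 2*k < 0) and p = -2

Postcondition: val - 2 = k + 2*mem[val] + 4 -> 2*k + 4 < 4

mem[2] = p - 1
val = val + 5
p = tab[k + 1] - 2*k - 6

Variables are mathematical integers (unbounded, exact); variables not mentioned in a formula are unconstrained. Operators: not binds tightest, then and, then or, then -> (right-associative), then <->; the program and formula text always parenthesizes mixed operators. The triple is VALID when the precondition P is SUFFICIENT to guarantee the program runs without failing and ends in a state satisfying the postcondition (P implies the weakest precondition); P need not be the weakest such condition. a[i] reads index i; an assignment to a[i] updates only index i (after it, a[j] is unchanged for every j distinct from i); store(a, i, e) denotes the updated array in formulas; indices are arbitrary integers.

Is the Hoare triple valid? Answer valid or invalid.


Working backward. After the program, the postcondition val - 2 = k + 2*mem[val] + 4 -> 2*k + 4 < 4 must hold; in canonical form it is val = 2*mem[val] + k + 6 -> 2*k < 0.
Before p := tab[k + 1] - 2*k - 6: val = 2*mem[val] + k + 6 -> 2*k < 0
Before val := val + 5: val = 2*mem[val + 5] + k + 1 -> 2*k < 0
Before mem[2] := p - 1: val = 2*store(mem, 2, p - 1)[val + 5] + k + 1 -> 2*k < 0
The weakest precondition is val = 2*store(mem, 2, p - 1)[val + 5] + k + 1 -> 2*k < 0.
Check whether (val = 2*store(mem, 2, -3)[val + 5] + k + 1 -> 2*k < 0) and p = -2 implies it.
Every state satisfying the precondition satisfies the weakest precondition: the implication holds.
Answer: valid


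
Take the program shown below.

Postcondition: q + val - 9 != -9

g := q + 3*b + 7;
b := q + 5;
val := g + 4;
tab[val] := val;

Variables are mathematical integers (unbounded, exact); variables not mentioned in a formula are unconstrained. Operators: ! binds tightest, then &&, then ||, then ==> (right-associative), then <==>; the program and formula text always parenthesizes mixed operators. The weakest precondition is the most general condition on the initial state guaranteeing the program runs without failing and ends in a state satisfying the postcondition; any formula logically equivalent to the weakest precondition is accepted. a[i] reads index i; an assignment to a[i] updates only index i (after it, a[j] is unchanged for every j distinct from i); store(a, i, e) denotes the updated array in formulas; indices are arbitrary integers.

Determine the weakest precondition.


Working backward. After the program, the postcondition q + val - 9 != -9 must hold; in canonical form it is q + val != 0.
Before tab[val] := val: q + val != 0
Before val := g + 4: g + q != -4
Before b := q + 5: g + q != -4
Before g := q + 3*b + 7: 3*b + 2*q != -11
Answer: WP = 3*b + 2*q != -11


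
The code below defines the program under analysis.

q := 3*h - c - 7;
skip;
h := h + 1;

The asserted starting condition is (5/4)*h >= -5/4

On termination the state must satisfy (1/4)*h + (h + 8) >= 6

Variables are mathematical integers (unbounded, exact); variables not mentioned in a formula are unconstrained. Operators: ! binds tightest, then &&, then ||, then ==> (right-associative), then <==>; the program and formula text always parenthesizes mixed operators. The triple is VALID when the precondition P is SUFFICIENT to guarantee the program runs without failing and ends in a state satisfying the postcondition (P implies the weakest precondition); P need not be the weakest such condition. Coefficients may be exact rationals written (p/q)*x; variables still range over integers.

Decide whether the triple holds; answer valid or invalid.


Working backward. After the program, the postcondition (1/4)*h + (h + 8) >= 6 must hold; in canonical form it is (5/4)*h >= -2.
Before h := h + 1: (5/4)*h >= -13/4
Before skip: (5/4)*h >= -13/4
Before q := 3*h - c - 7: (5/4)*h >= -13/4
The weakest precondition is (5/4)*h >= -13/4.
Check whether (5/4)*h >= -5/4 implies it.
Every state satisfying the precondition satisfies the weakest precondition: the implication holds.
Answer: valid


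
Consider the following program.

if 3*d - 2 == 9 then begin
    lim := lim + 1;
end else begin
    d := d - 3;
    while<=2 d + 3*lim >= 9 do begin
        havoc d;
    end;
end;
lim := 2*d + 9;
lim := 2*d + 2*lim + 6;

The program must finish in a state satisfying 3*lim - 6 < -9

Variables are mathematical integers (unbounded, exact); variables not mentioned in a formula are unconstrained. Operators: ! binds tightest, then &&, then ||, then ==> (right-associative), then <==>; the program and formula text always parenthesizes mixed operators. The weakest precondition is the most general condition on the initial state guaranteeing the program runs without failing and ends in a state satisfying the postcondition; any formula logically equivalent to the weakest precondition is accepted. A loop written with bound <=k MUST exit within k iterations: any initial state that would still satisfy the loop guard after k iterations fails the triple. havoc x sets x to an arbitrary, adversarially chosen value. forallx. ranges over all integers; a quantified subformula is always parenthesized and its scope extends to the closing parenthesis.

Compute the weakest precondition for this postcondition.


Working backward. After the program, the postcondition 3*lim - 6 < -9 must hold; in canonical form it is 3*lim < -3.
Before lim := 2*d + 2*lim + 6: 6*d + 6*lim < -21
Before lim := 2*d + 9: 18*d < -75
Then branch requires 18*d < -75; else branch requires (d + 3*lim >= 12 ==> (forall d_2. ((d_2 + 3*lim >= 9 ==> (forall d_1. ((!(d_1 + 3*lim >= 9)) && 18*d_1 < -75))) && ((!(d_2 + 3*lim >= 9)) ==> 18*d_2 < -75)))) && ((!(d + 3*lim >= 12)) ==> 18*d < -21).
Before the if: (3*d == 11 ==> 18*d < -75) && ((!(3*d == 11)) ==> ((d + 3*lim >= 12 ==> (forall d_2. ((d_2 + 3*lim >= 9 ==> (forall d_1. ((!(d_1 + 3*lim >= 9)) && 18*d_1 < -75))) && ((!(d_2 + 3*lim >= 9)) ==> 18*d_2 < -75)))) && ((!(d + 3*lim >= 12)) ==> 18*d < -21)))
Answer: WP = (3*d == 11 ==> 18*d < -75) && ((!(3*d == 11)) ==> ((d + 3*lim >= 12 ==> (forall d_2. ((d_2 + 3*lim >= 9 ==> (forall d_1. ((!(d_1 + 3*lim >= 9)) && 18*d_1 < -75))) && ((!(d_2 + 3*lim >= 9)) ==> 18*d_2 < -75)))) && ((!(d + 3*lim >= 12)) ==> 18*d < -21)))


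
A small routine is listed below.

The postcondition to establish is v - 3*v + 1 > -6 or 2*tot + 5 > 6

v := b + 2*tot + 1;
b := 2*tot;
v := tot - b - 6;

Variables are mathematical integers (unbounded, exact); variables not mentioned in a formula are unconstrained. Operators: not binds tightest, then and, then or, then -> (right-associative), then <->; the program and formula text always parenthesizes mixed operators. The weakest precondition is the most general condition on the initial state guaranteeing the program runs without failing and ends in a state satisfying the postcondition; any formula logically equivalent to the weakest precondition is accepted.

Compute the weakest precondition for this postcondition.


Working backward. After the program, the postcondition v - 3*v + 1 > -6 or 2*tot + 5 > 6 must hold; in canonical form it is 2*v < 7 or 2*tot > 1.
Before v := tot - b - 6: 2*tot < 2*b + 19 or 2*tot > 1
Before b := 2*tot: 2*tot > -19 or 2*tot > 1
Before v := b + 2*tot + 1: 2*tot > -19 or 2*tot > 1
Answer: WP = 2*tot > -19 or 2*tot > 1


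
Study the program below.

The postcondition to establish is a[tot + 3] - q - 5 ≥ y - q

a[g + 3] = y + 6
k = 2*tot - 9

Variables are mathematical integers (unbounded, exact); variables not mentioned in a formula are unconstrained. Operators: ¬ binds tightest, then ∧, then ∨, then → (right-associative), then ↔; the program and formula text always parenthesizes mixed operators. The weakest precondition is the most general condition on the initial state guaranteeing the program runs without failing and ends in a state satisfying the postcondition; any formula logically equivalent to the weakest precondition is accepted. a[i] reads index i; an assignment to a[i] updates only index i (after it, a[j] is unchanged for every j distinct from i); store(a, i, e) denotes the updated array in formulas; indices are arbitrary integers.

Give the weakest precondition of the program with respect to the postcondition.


Working backward. After the program, the postcondition a[tot + 3] - q - 5 ≥ y - q must hold; in canonical form it is a[tot + 3] ≥ y + 5.
Before k := 2*tot - 9: a[tot + 3] ≥ y + 5
Before a[g + 3] := y + 6: store(a, g + 3, y + 6)[tot + 3] ≥ y + 5
Answer: WP = store(a, g + 3, y + 6)[tot + 3] ≥ y + 5


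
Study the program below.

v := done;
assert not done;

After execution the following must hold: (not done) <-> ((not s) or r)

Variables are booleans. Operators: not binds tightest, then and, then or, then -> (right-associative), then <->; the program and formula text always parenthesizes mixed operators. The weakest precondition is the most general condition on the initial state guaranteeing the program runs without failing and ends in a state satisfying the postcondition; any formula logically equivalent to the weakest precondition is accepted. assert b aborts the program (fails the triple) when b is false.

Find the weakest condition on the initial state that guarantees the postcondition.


Working backward. After the program, (not done) <-> ((not s) or r) must hold.
Before assert not done: (not done) and ((not done) <-> ((not s) or r))
Before v := done: (not done) and ((not done) <-> ((not s) or r))
Answer: WP = (not done) and ((not done) <-> ((not s) or r))


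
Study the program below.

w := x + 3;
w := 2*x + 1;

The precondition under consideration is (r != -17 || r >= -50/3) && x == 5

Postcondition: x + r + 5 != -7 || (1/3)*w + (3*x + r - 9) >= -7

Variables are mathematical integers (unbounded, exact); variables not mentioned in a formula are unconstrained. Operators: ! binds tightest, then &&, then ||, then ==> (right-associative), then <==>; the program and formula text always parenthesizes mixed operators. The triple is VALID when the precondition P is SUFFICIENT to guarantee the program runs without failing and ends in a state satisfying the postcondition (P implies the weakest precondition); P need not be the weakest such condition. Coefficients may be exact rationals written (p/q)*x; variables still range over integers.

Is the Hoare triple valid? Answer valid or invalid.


Working backward. After the program, the postcondition x + r + 5 != -7 || (1/3)*w + (3*x + r - 9) >= -7 must hold; in canonical form it is r + x != -12 || r + (1/3)*w + 3*x >= 2.
Before w := 2*x + 1: r + x != -12 || r + (11/3)*x >= 5/3
Before w := x + 3: r + x != -12 || r + (11/3)*x >= 5/3
The weakest precondition is r + x != -12 || r + (11/3)*x >= 5/3.
Check whether (r != -17 || r >= -50/3) && x == 5 implies it.
Every state satisfying the precondition satisfies the weakest precondition: the implication holds.
Answer: valid


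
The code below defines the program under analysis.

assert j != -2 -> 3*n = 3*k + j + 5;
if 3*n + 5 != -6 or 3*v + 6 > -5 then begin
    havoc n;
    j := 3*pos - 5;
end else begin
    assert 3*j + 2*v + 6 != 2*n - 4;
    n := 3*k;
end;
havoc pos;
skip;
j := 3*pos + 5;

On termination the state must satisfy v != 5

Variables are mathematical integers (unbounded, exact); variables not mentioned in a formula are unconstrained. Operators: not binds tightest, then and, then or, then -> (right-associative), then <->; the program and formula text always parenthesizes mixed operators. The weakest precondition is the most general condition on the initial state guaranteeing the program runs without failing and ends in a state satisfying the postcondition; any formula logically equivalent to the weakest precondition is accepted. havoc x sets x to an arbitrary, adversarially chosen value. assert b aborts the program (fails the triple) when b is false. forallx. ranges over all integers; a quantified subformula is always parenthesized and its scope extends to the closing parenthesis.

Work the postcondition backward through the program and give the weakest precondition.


Working backward. After the program, v != 5 must hold.
Before j := 3*pos + 5: v != 5
Before skip: v != 5
Before havoc pos: v != 5
Then branch requires v != 5; else branch requires 3*j + 2*v != 2*n - 10 and v != 5.
Before the if: ((3*n != -11 or 3*v > -11) -> v != 5) and ((not (3*n != -11 or 3*v > -11)) -> (3*j + 2*v != 2*n - 10 and v != 5))
Before assert j != -2 -> 3*n = 3*k + j + 5: (j != -2 -> 3*n = j + 3*k + 5) and ((3*n != -11 or 3*v > -11) -> v != 5) and ((not (3*n != -11 or 3*v > -11)) -> (3*j + 2*v != 2*n - 10 and v != 5))
Answer: WP = (j != -2 -> 3*n = j + 3*k + 5) and ((3*n != -11 or 3*v > -11) -> v != 5) and ((not (3*n != -11 or 3*v > -11)) -> (3*j + 2*v != 2*n - 10 and v != 5))


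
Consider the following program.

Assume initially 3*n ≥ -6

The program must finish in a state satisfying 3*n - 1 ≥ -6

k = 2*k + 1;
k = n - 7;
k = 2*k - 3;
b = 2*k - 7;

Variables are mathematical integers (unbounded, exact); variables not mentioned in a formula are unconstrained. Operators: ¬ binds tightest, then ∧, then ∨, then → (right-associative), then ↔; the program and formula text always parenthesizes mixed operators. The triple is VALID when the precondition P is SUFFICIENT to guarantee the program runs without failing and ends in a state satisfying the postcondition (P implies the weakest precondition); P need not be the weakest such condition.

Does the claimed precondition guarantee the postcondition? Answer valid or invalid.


Working backward. After the program, the postcondition 3*n - 1 ≥ -6 must hold; in canonical form it is 3*n ≥ -5.
Before b := 2*k - 7: 3*n ≥ -5
Before k := 2*k - 3: 3*n ≥ -5
Before k := n - 7: 3*n ≥ -5
Before k := 2*k + 1: 3*n ≥ -5
The weakest precondition is 3*n ≥ -5.
Check whether 3*n ≥ -6 implies it.
Countermodel: at the initial state n = -2, the precondition holds but the weakest precondition fails.
Answer: invalid


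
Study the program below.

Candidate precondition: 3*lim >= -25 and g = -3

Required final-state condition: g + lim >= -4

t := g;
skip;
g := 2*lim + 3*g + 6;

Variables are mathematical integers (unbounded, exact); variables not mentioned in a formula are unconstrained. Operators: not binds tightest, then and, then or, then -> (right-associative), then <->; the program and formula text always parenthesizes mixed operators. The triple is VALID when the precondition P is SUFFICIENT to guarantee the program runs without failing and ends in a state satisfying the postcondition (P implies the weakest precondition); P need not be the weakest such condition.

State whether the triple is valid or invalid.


Working backward. After the program, g + lim >= -4 must hold.
Before g := 2*lim + 3*g + 6: 3*g + 3*lim >= -10
Before skip: 3*g + 3*lim >= -10
Before t := g: 3*g + 3*lim >= -10
The weakest precondition is 3*g + 3*lim >= -10.
Check whether 3*lim >= -25 and g = -3 implies it.
Countermodel: at the initial state g = -3, lim = -8, the precondition holds but the weakest precondition fails.
Answer: invalid


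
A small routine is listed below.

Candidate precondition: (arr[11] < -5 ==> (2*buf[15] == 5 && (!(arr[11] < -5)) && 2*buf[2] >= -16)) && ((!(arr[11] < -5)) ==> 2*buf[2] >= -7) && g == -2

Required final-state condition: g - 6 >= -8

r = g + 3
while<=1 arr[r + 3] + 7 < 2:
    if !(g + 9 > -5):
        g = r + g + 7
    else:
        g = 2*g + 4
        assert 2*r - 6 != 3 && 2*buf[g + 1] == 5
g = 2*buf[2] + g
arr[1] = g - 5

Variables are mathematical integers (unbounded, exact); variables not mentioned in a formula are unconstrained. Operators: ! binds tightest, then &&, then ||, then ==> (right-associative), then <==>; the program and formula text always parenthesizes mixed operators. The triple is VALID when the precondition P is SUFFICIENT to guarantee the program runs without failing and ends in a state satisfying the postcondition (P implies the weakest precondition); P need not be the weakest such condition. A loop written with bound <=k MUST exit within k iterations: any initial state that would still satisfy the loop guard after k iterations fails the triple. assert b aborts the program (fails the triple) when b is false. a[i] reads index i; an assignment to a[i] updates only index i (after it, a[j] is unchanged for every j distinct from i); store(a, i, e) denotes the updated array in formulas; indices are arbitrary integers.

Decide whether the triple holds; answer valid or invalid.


Working backward. After the program, the postcondition g - 6 >= -8 must hold; in canonical form it is g >= -2.
Before arr[1] := g - 5: g >= -2
Before g := 2*buf[2] + g: 2*buf[2] + g >= -2
Before the loop (bound <=1), unroll the exhaustion recursion (WP_0 = exit-now case; WP_j = one more guarded iteration, up to j = 1):
  WP_0: (!(arr[r + 3] < -5)) && 2*buf[2] + g >= -2
  WP_1: (arr[r + 3] < -5 ==> (((!(g > -14)) ==> ((!(arr[r + 3] < -5)) && 2*buf[2] + g + r >= -9)) && (g > -14 ==> (2*r != 9 && 2*buf[2*g + 5] == 5 && (!(arr[r + 3] < -5)) && 2*buf[2] + 2*g >= -6)))) && ((!(arr[r + 3] < -5)) ==> 2*buf[2] + g >= -2)
So before the loop: (arr[r + 3] < -5 ==> (((!(g > -14)) ==> ((!(arr[r + 3] < -5)) && 2*buf[2] + g + r >= -9)) && (g > -14 ==> (2*r != 9 && 2*buf[2*g + 5] == 5 && (!(arr[r + 3] < -5)) && 2*buf[2] + 2*g >= -6)))) && ((!(arr[r + 3] < -5)) ==> 2*buf[2] + g >= -2)
Before r := g + 3: (arr[g + 6] < -5 ==> (((!(g > -14)) ==> ((!(arr[g + 6] < -5)) && 2*buf[2] + 2*g >= -12)) && (g > -14 ==> (2*g != 3 && 2*buf[2*g + 5] == 5 && (!(arr[g + 6] < -5)) && 2*buf[2] + 2*g >= -6)))) && ((!(arr[g + 6] < -5)) ==> 2*buf[2] + g >= -2)
The weakest precondition is (arr[g + 6] < -5 ==> (((!(g > -14)) ==> ((!(arr[g + 6] < -5)) && 2*buf[2] + 2*g >= -12)) && (g > -14 ==> (2*g != 3 && 2*buf[2*g + 5] == 5 && (!(arr[g + 6] < -5)) && 2*buf[2] + 2*g >= -6)))) && ((!(arr[g + 6] < -5)) ==> 2*buf[2] + g >= -2).
Check whether (arr[11] < -5 ==> (2*buf[15] == 5 && (!(arr[11] < -5)) && 2*buf[2] >= -16)) && ((!(arr[11] < -5)) ==> 2*buf[2] >= -7) && g == -2 implies it.
Countermodel: at the initial state arr = {[1] = 0, [2] = 0, [4] = -6, [11] = 0, [15] = 0, elsewhere 0}, buf = {[1] = 0, [2] = 0, [4] = 0, [11] = 0, [15] = 0, elsewhere 0}, g = -2, the precondition holds but the weakest precondition fails.
Answer: invalid


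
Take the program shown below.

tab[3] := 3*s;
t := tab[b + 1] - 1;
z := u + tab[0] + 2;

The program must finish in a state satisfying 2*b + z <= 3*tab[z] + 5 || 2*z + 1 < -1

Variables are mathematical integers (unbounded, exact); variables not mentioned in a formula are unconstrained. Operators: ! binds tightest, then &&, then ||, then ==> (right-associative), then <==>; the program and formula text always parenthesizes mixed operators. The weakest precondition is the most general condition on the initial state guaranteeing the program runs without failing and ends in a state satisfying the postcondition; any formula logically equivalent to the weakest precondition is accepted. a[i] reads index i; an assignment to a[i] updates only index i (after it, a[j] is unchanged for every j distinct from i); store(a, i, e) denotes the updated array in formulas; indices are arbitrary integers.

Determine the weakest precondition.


Working backward. After the program, the postcondition 2*b + z <= 3*tab[z] + 5 || 2*z + 1 < -1 must hold; in canonical form it is 2*b + z <= 3*tab[z] + 5 || 2*z < -2.
Before z := u + tab[0] + 2: tab[0] + 2*b + u <= 3*tab[tab[0] + u + 2] + 3 || 2*tab[0] + 2*u < -6
Before t := tab[b + 1] - 1: tab[0] + 2*b + u <= 3*tab[tab[0] + u + 2] + 3 || 2*tab[0] + 2*u < -6
Before tab[3] := 3*s: tab[0] + 2*b + u <= 3*store(tab, 3, 3*s)[tab[0] + u + 2] + 3 || 2*tab[0] + 2*u < -6
Answer: WP = tab[0] + 2*b + u <= 3*store(tab, 3, 3*s)[tab[0] + u + 2] + 3 || 2*tab[0] + 2*u < -6


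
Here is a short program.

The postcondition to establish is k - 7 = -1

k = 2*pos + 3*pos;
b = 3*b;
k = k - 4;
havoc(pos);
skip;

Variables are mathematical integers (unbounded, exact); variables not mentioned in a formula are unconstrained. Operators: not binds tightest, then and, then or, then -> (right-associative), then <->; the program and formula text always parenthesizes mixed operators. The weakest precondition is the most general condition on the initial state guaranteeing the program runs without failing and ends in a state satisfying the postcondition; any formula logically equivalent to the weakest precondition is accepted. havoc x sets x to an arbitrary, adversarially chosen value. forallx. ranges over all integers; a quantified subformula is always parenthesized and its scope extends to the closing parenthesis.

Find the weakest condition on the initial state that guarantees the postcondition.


Working backward. After the program, the postcondition k - 7 = -1 must hold; in canonical form it is k = 6.
Before skip: k = 6
Before havoc pos: k = 6
Before k := k - 4: k = 10
Before b := 3*b: k = 10
Before k := 2*pos + 3*pos: 5*pos = 10
Answer: WP = 5*pos = 10


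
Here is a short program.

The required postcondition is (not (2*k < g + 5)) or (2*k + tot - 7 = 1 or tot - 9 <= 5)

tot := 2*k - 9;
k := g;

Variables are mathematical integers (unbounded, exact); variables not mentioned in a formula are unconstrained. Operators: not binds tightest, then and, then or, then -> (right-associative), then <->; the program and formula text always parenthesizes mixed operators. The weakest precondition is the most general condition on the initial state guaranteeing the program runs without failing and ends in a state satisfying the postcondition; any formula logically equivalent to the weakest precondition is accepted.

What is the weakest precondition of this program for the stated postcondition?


Working backward. After the program, the postcondition (not (2*k < g + 5)) or (2*k + tot - 7 = 1 or tot - 9 <= 5) must hold; in canonical form it is (not (2*k < g + 5)) or 2*k + tot = 8 or tot <= 14.
Before k := g: (not (g < 5)) or 2*g + tot = 8 or tot <= 14
Before tot := 2*k - 9: (not (g < 5)) or 2*g + 2*k = 17 or 2*k <= 23
Answer: WP = (not (g < 5)) or 2*g + 2*k = 17 or 2*k <= 23


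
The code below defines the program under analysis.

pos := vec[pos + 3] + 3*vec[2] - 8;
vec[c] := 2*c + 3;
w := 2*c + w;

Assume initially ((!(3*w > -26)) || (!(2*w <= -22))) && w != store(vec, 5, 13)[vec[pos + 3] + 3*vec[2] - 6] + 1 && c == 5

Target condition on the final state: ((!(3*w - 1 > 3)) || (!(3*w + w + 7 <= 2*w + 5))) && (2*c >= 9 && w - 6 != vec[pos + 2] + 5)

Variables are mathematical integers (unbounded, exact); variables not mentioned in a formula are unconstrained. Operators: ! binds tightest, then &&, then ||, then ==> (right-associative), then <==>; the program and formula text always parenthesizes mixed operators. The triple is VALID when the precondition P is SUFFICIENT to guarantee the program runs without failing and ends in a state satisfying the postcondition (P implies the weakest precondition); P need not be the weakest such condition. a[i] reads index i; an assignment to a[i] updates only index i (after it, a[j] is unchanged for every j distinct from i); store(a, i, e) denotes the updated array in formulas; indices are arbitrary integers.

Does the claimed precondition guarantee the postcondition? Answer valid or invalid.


Working backward. After the program, the postcondition ((!(3*w - 1 > 3)) || (!(3*w + w + 7 <= 2*w + 5))) && (2*c >= 9 && w - 6 != vec[pos + 2] + 5) must hold; in canonical form it is ((!(3*w > 4)) || (!(2*w <= -2))) && 2*c >= 9 && w != vec[pos + 2] + 11.
Before w := 2*c + w: ((!(6*c + 3*w > 4)) || (!(4*c + 2*w <= -2))) && 2*c >= 9 && 2*c + w != vec[pos + 2] + 11
Before vec[c] := 2*c + 3: ((!(6*c + 3*w > 4)) || (!(4*c + 2*w <= -2))) && 2*c >= 9 && 2*c + w != store(vec, c, 2*c + 3)[pos + 2] + 11
Before pos := vec[pos + 3] + 3*vec[2] - 8: ((!(6*c + 3*w > 4)) || (!(4*c + 2*w <= -2))) && 2*c >= 9 && 2*c + w != store(vec, c, 2*c + 3)[vec[pos + 3] + 3*vec[2] - 6] + 11
The weakest precondition is ((!(6*c + 3*w > 4)) || (!(4*c + 2*w <= -2))) && 2*c >= 9 && 2*c + w != store(vec, c, 2*c + 3)[vec[pos + 3] + 3*vec[2] - 6] + 11.
Check whether ((!(3*w > -26)) || (!(2*w <= -22))) && w != store(vec, 5, 13)[vec[pos + 3] + 3*vec[2] - 6] + 1 && c == 5 implies it.
Every state satisfying the precondition satisfies the weakest precondition: the implication holds.
Answer: valid
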